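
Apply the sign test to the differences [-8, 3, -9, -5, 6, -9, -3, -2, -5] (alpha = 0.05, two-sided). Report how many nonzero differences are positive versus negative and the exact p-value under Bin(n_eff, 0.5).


Step 1: Discard zero differences. Original n = 9; n_eff = number of nonzero differences = 9.
Nonzero differences (with sign): -8, +3, -9, -5, +6, -9, -3, -2, -5
Step 2: Count signs: positive = 2, negative = 7.
Step 3: Under H0: P(positive) = 0.5, so the number of positives S ~ Bin(9, 0.5).
Step 4: Two-sided exact p-value = sum of Bin(9,0.5) probabilities at or below the observed probability = 0.179688.
Step 5: alpha = 0.05. fail to reject H0.

n_eff = 9, pos = 2, neg = 7, p = 0.179688, fail to reject H0.


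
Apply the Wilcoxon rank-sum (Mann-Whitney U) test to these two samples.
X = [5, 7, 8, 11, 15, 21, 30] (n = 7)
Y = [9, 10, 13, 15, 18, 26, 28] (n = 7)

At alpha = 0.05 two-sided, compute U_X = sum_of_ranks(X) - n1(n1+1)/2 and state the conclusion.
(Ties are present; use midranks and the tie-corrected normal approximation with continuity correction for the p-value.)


Step 1: Combine and sort all 14 observations; assign midranks.
sorted (value, group): (5,X), (7,X), (8,X), (9,Y), (10,Y), (11,X), (13,Y), (15,X), (15,Y), (18,Y), (21,X), (26,Y), (28,Y), (30,X)
ranks: 5->1, 7->2, 8->3, 9->4, 10->5, 11->6, 13->7, 15->8.5, 15->8.5, 18->10, 21->11, 26->12, 28->13, 30->14
Step 2: Rank sum for X: R1 = 1 + 2 + 3 + 6 + 8.5 + 11 + 14 = 45.5.
Step 3: U_X = R1 - n1(n1+1)/2 = 45.5 - 7*8/2 = 45.5 - 28 = 17.5.
       U_Y = n1*n2 - U_X = 49 - 17.5 = 31.5.
Step 4: Ties are present, so use the tie-corrected normal approximation (with continuity correction) for the p-value.
Step 5: p-value = 0.405717; compare to alpha = 0.05. fail to reject H0.

U_X = 17.5, p = 0.405717, fail to reject H0 at alpha = 0.05.


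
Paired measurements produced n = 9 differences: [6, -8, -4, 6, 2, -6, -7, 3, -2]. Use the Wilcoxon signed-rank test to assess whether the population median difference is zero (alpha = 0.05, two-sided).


Step 1: Drop any zero differences (none here) and take |d_i|.
|d| = [6, 8, 4, 6, 2, 6, 7, 3, 2]
Step 2: Midrank |d_i| (ties get averaged ranks).
ranks: |6|->6, |8|->9, |4|->4, |6|->6, |2|->1.5, |6|->6, |7|->8, |3|->3, |2|->1.5
Step 3: Attach original signs; sum ranks with positive sign and with negative sign.
W+ = 6 + 6 + 1.5 + 3 = 16.5
W- = 9 + 4 + 6 + 8 + 1.5 = 28.5
(Check: W+ + W- = 45 should equal n(n+1)/2 = 45.)
Step 4: Test statistic W = min(W+, W-) = 16.5.
Step 5: Ties in |d|, so use the tie-corrected normal approximation.
        E[W] = n(n+1)/4 = 9*10/4 = 22.5.
        Tie groups: |d|=2 (t=2), |d|=6 (t=3); sum(t^3 - t) = 30.
        Var[W] = n(n+1)(2n+1)/24 - sum(t^3-t)/48 = 1710/24 - 30/48 = 70.625.
        z = (W - E[W]) / sqrt(Var[W]) = (16.5 - 22.5) / 8.4039 = -0.7140.
        Two-sided p = 2*Phi(z) = 0.475254.
Step 6: alpha = 0.05. fail to reject H0.

W+ = 16.5, W- = 28.5, W = min = 16.5, p = 0.475254, fail to reject H0.


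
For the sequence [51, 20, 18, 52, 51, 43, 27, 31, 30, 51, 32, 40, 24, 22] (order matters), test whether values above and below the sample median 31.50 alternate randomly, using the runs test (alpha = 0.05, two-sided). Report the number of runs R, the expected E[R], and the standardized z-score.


Step 1: Compute median = 31.50; label A = above, B = below.
Labels in order: ABBAAABBBAAABB  (n_A = 7, n_B = 7)
Step 2: Count runs R = 6.
Step 3: Under H0 (random ordering), E[R] = 2*n_A*n_B/(n_A+n_B) + 1 = 2*7*7/14 + 1 = 8.0000.
        Var[R] = 2*n_A*n_B*(2*n_A*n_B - n_A - n_B) / ((n_A+n_B)^2 * (n_A+n_B-1)) = 8232/2548 = 3.2308.
        SD[R] = 1.7974.
Step 4: Continuity-corrected z = (R + 0.5 - E[R]) / SD[R] = (6 + 0.5 - 8.0000) / 1.7974 = -0.8345.
Step 5: Two-sided p-value via normal approximation = 2*(1 - Phi(|z|)) = 0.403986.
Step 6: alpha = 0.05. fail to reject H0.

R = 6, z = -0.8345, p = 0.403986, fail to reject H0.


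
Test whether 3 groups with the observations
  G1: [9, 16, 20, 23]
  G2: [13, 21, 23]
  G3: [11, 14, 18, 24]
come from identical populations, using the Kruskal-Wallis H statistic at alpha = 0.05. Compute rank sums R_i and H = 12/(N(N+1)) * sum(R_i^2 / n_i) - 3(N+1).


Step 1: Combine all N = 11 observations and assign midranks.
sorted (value, group, rank): (9,G1,1), (11,G3,2), (13,G2,3), (14,G3,4), (16,G1,5), (18,G3,6), (20,G1,7), (21,G2,8), (23,G1,9.5), (23,G2,9.5), (24,G3,11)
Step 2: Sum ranks within each group.
R_1 = 22.5 (n_1 = 4)
R_2 = 20.5 (n_2 = 3)
R_3 = 23 (n_3 = 4)
Step 3: H = 12/(N(N+1)) * sum(R_i^2/n_i) - 3(N+1)
     = 12/(11*12) * (22.5^2/4 + 20.5^2/3 + 23^2/4) - 3*12
     = 0.090909 * 398.896 - 36
     = 0.263258.
Step 4: Ties present; correction factor C = 1 - 6/(11^3 - 11) = 0.995455. Corrected H = 0.263258 / 0.995455 = 0.264460.
Step 5: Under H0, H ~ chi^2(2); p-value = 0.876140.
Step 6: alpha = 0.05. fail to reject H0.

H = 0.2645, df = 2, p = 0.876140, fail to reject H0.


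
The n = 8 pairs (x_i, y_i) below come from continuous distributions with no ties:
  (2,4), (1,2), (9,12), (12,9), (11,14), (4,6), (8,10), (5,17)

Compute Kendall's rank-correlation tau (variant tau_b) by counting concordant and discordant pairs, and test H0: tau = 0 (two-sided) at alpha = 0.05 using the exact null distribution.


Step 1: Enumerate the 28 unordered pairs (i,j) with i<j and classify each by sign(x_j-x_i) * sign(y_j-y_i).
  (1,2):dx=-1,dy=-2->C; (1,3):dx=+7,dy=+8->C; (1,4):dx=+10,dy=+5->C; (1,5):dx=+9,dy=+10->C
  (1,6):dx=+2,dy=+2->C; (1,7):dx=+6,dy=+6->C; (1,8):dx=+3,dy=+13->C; (2,3):dx=+8,dy=+10->C
  (2,4):dx=+11,dy=+7->C; (2,5):dx=+10,dy=+12->C; (2,6):dx=+3,dy=+4->C; (2,7):dx=+7,dy=+8->C
  (2,8):dx=+4,dy=+15->C; (3,4):dx=+3,dy=-3->D; (3,5):dx=+2,dy=+2->C; (3,6):dx=-5,dy=-6->C
  (3,7):dx=-1,dy=-2->C; (3,8):dx=-4,dy=+5->D; (4,5):dx=-1,dy=+5->D; (4,6):dx=-8,dy=-3->C
  (4,7):dx=-4,dy=+1->D; (4,8):dx=-7,dy=+8->D; (5,6):dx=-7,dy=-8->C; (5,7):dx=-3,dy=-4->C
  (5,8):dx=-6,dy=+3->D; (6,7):dx=+4,dy=+4->C; (6,8):dx=+1,dy=+11->C; (7,8):dx=-3,dy=+7->D
Step 2: C = 21, D = 7, total pairs = 28.
Step 3: tau = (C - D)/(n(n-1)/2) = (21 - 7)/28 = 0.500000.
Step 4: Exact two-sided p-value (enumerate n! = 40320 permutations of y under H0): p = 0.108681.
Step 5: alpha = 0.05. fail to reject H0.

tau_b = 0.5000 (C=21, D=7), p = 0.108681, fail to reject H0.


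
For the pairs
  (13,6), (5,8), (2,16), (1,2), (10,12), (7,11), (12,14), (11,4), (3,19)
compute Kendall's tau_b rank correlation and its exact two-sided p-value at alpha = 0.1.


Step 1: Enumerate the 36 unordered pairs (i,j) with i<j and classify each by sign(x_j-x_i) * sign(y_j-y_i).
  (1,2):dx=-8,dy=+2->D; (1,3):dx=-11,dy=+10->D; (1,4):dx=-12,dy=-4->C; (1,5):dx=-3,dy=+6->D
  (1,6):dx=-6,dy=+5->D; (1,7):dx=-1,dy=+8->D; (1,8):dx=-2,dy=-2->C; (1,9):dx=-10,dy=+13->D
  (2,3):dx=-3,dy=+8->D; (2,4):dx=-4,dy=-6->C; (2,5):dx=+5,dy=+4->C; (2,6):dx=+2,dy=+3->C
  (2,7):dx=+7,dy=+6->C; (2,8):dx=+6,dy=-4->D; (2,9):dx=-2,dy=+11->D; (3,4):dx=-1,dy=-14->C
  (3,5):dx=+8,dy=-4->D; (3,6):dx=+5,dy=-5->D; (3,7):dx=+10,dy=-2->D; (3,8):dx=+9,dy=-12->D
  (3,9):dx=+1,dy=+3->C; (4,5):dx=+9,dy=+10->C; (4,6):dx=+6,dy=+9->C; (4,7):dx=+11,dy=+12->C
  (4,8):dx=+10,dy=+2->C; (4,9):dx=+2,dy=+17->C; (5,6):dx=-3,dy=-1->C; (5,7):dx=+2,dy=+2->C
  (5,8):dx=+1,dy=-8->D; (5,9):dx=-7,dy=+7->D; (6,7):dx=+5,dy=+3->C; (6,8):dx=+4,dy=-7->D
  (6,9):dx=-4,dy=+8->D; (7,8):dx=-1,dy=-10->C; (7,9):dx=-9,dy=+5->D; (8,9):dx=-8,dy=+15->D
Step 2: C = 17, D = 19, total pairs = 36.
Step 3: tau = (C - D)/(n(n-1)/2) = (17 - 19)/36 = -0.055556.
Step 4: Exact two-sided p-value (enumerate n! = 362880 permutations of y under H0): p = 0.919455.
Step 5: alpha = 0.1. fail to reject H0.

tau_b = -0.0556 (C=17, D=19), p = 0.919455, fail to reject H0.


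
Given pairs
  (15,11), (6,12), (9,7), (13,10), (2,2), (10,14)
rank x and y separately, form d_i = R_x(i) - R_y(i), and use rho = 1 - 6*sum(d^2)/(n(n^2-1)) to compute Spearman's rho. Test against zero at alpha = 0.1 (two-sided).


Step 1: Rank x and y separately (midranks; no ties here).
rank(x): 15->6, 6->2, 9->3, 13->5, 2->1, 10->4
rank(y): 11->4, 12->5, 7->2, 10->3, 2->1, 14->6
Step 2: d_i = R_x(i) - R_y(i); compute d_i^2.
  (6-4)^2=4, (2-5)^2=9, (3-2)^2=1, (5-3)^2=4, (1-1)^2=0, (4-6)^2=4
sum(d^2) = 22.
Step 3: rho = 1 - 6*22 / (6*(6^2 - 1)) = 1 - 132/210 = 0.371429.
Step 4: Under H0, t = rho * sqrt((n-2)/(1-rho^2)) = 0.8001 ~ t(4).
Step 5: Two-sided p-value from the t-distribution with 4 df = 0.468478.
Step 6: alpha = 0.1. fail to reject H0.

rho = 0.3714, p = 0.468478, fail to reject H0 at alpha = 0.1.


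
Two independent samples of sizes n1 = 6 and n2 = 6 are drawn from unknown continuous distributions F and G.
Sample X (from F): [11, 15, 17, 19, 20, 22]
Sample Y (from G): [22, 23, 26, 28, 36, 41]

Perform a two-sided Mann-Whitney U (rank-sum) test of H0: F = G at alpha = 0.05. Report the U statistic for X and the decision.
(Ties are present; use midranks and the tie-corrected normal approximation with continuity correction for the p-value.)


Step 1: Combine and sort all 12 observations; assign midranks.
sorted (value, group): (11,X), (15,X), (17,X), (19,X), (20,X), (22,X), (22,Y), (23,Y), (26,Y), (28,Y), (36,Y), (41,Y)
ranks: 11->1, 15->2, 17->3, 19->4, 20->5, 22->6.5, 22->6.5, 23->8, 26->9, 28->10, 36->11, 41->12
Step 2: Rank sum for X: R1 = 1 + 2 + 3 + 4 + 5 + 6.5 = 21.5.
Step 3: U_X = R1 - n1(n1+1)/2 = 21.5 - 6*7/2 = 21.5 - 21 = 0.5.
       U_Y = n1*n2 - U_X = 36 - 0.5 = 35.5.
Step 4: Ties are present, so use the tie-corrected normal approximation (with continuity correction) for the p-value.
Step 5: p-value = 0.006392; compare to alpha = 0.05. reject H0.

U_X = 0.5, p = 0.006392, reject H0 at alpha = 0.05.


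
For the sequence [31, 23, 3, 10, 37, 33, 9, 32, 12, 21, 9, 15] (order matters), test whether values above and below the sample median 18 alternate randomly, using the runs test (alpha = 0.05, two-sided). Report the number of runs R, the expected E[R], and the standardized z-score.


Step 1: Compute median = 18; label A = above, B = below.
Labels in order: AABBAABABABB  (n_A = 6, n_B = 6)
Step 2: Count runs R = 8.
Step 3: Under H0 (random ordering), E[R] = 2*n_A*n_B/(n_A+n_B) + 1 = 2*6*6/12 + 1 = 7.0000.
        Var[R] = 2*n_A*n_B*(2*n_A*n_B - n_A - n_B) / ((n_A+n_B)^2 * (n_A+n_B-1)) = 4320/1584 = 2.7273.
        SD[R] = 1.6514.
Step 4: Continuity-corrected z = (R - 0.5 - E[R]) / SD[R] = (8 - 0.5 - 7.0000) / 1.6514 = 0.3028.
Step 5: Two-sided p-value via normal approximation = 2*(1 - Phi(|z|)) = 0.762069.
Step 6: alpha = 0.05. fail to reject H0.

R = 8, z = 0.3028, p = 0.762069, fail to reject H0.


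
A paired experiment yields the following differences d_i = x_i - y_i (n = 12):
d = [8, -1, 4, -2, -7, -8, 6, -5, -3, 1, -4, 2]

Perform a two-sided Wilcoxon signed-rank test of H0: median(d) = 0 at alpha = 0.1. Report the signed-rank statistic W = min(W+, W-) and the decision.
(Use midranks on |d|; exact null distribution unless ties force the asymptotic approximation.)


Step 1: Drop any zero differences (none here) and take |d_i|.
|d| = [8, 1, 4, 2, 7, 8, 6, 5, 3, 1, 4, 2]
Step 2: Midrank |d_i| (ties get averaged ranks).
ranks: |8|->11.5, |1|->1.5, |4|->6.5, |2|->3.5, |7|->10, |8|->11.5, |6|->9, |5|->8, |3|->5, |1|->1.5, |4|->6.5, |2|->3.5
Step 3: Attach original signs; sum ranks with positive sign and with negative sign.
W+ = 11.5 + 6.5 + 9 + 1.5 + 3.5 = 32
W- = 1.5 + 3.5 + 10 + 11.5 + 8 + 5 + 6.5 = 46
(Check: W+ + W- = 78 should equal n(n+1)/2 = 78.)
Step 4: Test statistic W = min(W+, W-) = 32.
Step 5: Ties in |d|, so use the tie-corrected normal approximation.
        E[W] = n(n+1)/4 = 12*13/4 = 39.
        Tie groups: |d|=1 (t=2), |d|=2 (t=2), |d|=4 (t=2), |d|=8 (t=2); sum(t^3 - t) = 24.
        Var[W] = n(n+1)(2n+1)/24 - sum(t^3-t)/48 = 3900/24 - 24/48 = 162.
        z = (W - E[W]) / sqrt(Var[W]) = (32 - 39) / 12.7279 = -0.5500.
        Two-sided p = 2*Phi(z) = 0.582339.
Step 6: alpha = 0.1. fail to reject H0.

W+ = 32, W- = 46, W = min = 32, p = 0.582339, fail to reject H0.


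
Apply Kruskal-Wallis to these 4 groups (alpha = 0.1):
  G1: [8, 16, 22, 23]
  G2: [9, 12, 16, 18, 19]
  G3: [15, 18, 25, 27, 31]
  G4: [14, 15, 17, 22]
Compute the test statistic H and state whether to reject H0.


Step 1: Combine all N = 18 observations and assign midranks.
sorted (value, group, rank): (8,G1,1), (9,G2,2), (12,G2,3), (14,G4,4), (15,G3,5.5), (15,G4,5.5), (16,G1,7.5), (16,G2,7.5), (17,G4,9), (18,G2,10.5), (18,G3,10.5), (19,G2,12), (22,G1,13.5), (22,G4,13.5), (23,G1,15), (25,G3,16), (27,G3,17), (31,G3,18)
Step 2: Sum ranks within each group.
R_1 = 37 (n_1 = 4)
R_2 = 35 (n_2 = 5)
R_3 = 67 (n_3 = 5)
R_4 = 32 (n_4 = 4)
Step 3: H = 12/(N(N+1)) * sum(R_i^2/n_i) - 3(N+1)
     = 12/(18*19) * (37^2/4 + 35^2/5 + 67^2/5 + 32^2/4) - 3*19
     = 0.035088 * 1741.05 - 57
     = 4.089474.
Step 4: Ties present; correction factor C = 1 - 24/(18^3 - 18) = 0.995872. Corrected H = 4.089474 / 0.995872 = 4.106425.
Step 5: Under H0, H ~ chi^2(3); p-value = 0.250199.
Step 6: alpha = 0.1. fail to reject H0.

H = 4.1064, df = 3, p = 0.250199, fail to reject H0.


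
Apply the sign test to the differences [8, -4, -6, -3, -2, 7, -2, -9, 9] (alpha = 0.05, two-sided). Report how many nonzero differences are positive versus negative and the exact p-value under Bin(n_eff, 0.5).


Step 1: Discard zero differences. Original n = 9; n_eff = number of nonzero differences = 9.
Nonzero differences (with sign): +8, -4, -6, -3, -2, +7, -2, -9, +9
Step 2: Count signs: positive = 3, negative = 6.
Step 3: Under H0: P(positive) = 0.5, so the number of positives S ~ Bin(9, 0.5).
Step 4: Two-sided exact p-value = sum of Bin(9,0.5) probabilities at or below the observed probability = 0.507812.
Step 5: alpha = 0.05. fail to reject H0.

n_eff = 9, pos = 3, neg = 6, p = 0.507812, fail to reject H0.


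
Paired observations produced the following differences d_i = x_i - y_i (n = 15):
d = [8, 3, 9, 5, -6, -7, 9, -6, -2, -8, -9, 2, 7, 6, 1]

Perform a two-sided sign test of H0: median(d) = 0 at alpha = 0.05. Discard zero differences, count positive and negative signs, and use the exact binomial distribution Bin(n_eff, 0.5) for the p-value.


Step 1: Discard zero differences. Original n = 15; n_eff = number of nonzero differences = 15.
Nonzero differences (with sign): +8, +3, +9, +5, -6, -7, +9, -6, -2, -8, -9, +2, +7, +6, +1
Step 2: Count signs: positive = 9, negative = 6.
Step 3: Under H0: P(positive) = 0.5, so the number of positives S ~ Bin(15, 0.5).
Step 4: Two-sided exact p-value = sum of Bin(15,0.5) probabilities at or below the observed probability = 0.607239.
Step 5: alpha = 0.05. fail to reject H0.

n_eff = 15, pos = 9, neg = 6, p = 0.607239, fail to reject H0.


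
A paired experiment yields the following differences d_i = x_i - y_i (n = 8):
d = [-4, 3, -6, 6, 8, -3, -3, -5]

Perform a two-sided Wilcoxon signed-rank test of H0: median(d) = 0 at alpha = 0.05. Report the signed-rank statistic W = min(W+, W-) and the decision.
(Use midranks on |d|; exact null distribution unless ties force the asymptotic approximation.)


Step 1: Drop any zero differences (none here) and take |d_i|.
|d| = [4, 3, 6, 6, 8, 3, 3, 5]
Step 2: Midrank |d_i| (ties get averaged ranks).
ranks: |4|->4, |3|->2, |6|->6.5, |6|->6.5, |8|->8, |3|->2, |3|->2, |5|->5
Step 3: Attach original signs; sum ranks with positive sign and with negative sign.
W+ = 2 + 6.5 + 8 = 16.5
W- = 4 + 6.5 + 2 + 2 + 5 = 19.5
(Check: W+ + W- = 36 should equal n(n+1)/2 = 36.)
Step 4: Test statistic W = min(W+, W-) = 16.5.
Step 5: Ties in |d|, so use the tie-corrected normal approximation.
        E[W] = n(n+1)/4 = 8*9/4 = 18.
        Tie groups: |d|=3 (t=3), |d|=6 (t=2); sum(t^3 - t) = 30.
        Var[W] = n(n+1)(2n+1)/24 - sum(t^3-t)/48 = 1224/24 - 30/48 = 50.375.
        z = (W - E[W]) / sqrt(Var[W]) = (16.5 - 18) / 7.0975 = -0.2113.
        Two-sided p = 2*Phi(z) = 0.832621.
Step 6: alpha = 0.05. fail to reject H0.

W+ = 16.5, W- = 19.5, W = min = 16.5, p = 0.832621, fail to reject H0.


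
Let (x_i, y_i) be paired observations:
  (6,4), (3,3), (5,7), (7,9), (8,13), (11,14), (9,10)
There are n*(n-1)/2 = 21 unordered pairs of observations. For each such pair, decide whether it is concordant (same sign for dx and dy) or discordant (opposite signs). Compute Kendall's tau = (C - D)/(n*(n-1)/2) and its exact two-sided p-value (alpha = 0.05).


Step 1: Enumerate the 21 unordered pairs (i,j) with i<j and classify each by sign(x_j-x_i) * sign(y_j-y_i).
  (1,2):dx=-3,dy=-1->C; (1,3):dx=-1,dy=+3->D; (1,4):dx=+1,dy=+5->C; (1,5):dx=+2,dy=+9->C
  (1,6):dx=+5,dy=+10->C; (1,7):dx=+3,dy=+6->C; (2,3):dx=+2,dy=+4->C; (2,4):dx=+4,dy=+6->C
  (2,5):dx=+5,dy=+10->C; (2,6):dx=+8,dy=+11->C; (2,7):dx=+6,dy=+7->C; (3,4):dx=+2,dy=+2->C
  (3,5):dx=+3,dy=+6->C; (3,6):dx=+6,dy=+7->C; (3,7):dx=+4,dy=+3->C; (4,5):dx=+1,dy=+4->C
  (4,6):dx=+4,dy=+5->C; (4,7):dx=+2,dy=+1->C; (5,6):dx=+3,dy=+1->C; (5,7):dx=+1,dy=-3->D
  (6,7):dx=-2,dy=-4->C
Step 2: C = 19, D = 2, total pairs = 21.
Step 3: tau = (C - D)/(n(n-1)/2) = (19 - 2)/21 = 0.809524.
Step 4: Exact two-sided p-value (enumerate n! = 5040 permutations of y under H0): p = 0.010714.
Step 5: alpha = 0.05. reject H0.

tau_b = 0.8095 (C=19, D=2), p = 0.010714, reject H0.


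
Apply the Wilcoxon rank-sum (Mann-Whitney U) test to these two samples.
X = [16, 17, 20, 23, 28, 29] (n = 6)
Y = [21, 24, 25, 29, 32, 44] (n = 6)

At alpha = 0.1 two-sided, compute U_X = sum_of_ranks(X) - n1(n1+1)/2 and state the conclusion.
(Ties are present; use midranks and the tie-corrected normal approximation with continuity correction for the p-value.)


Step 1: Combine and sort all 12 observations; assign midranks.
sorted (value, group): (16,X), (17,X), (20,X), (21,Y), (23,X), (24,Y), (25,Y), (28,X), (29,X), (29,Y), (32,Y), (44,Y)
ranks: 16->1, 17->2, 20->3, 21->4, 23->5, 24->6, 25->7, 28->8, 29->9.5, 29->9.5, 32->11, 44->12
Step 2: Rank sum for X: R1 = 1 + 2 + 3 + 5 + 8 + 9.5 = 28.5.
Step 3: U_X = R1 - n1(n1+1)/2 = 28.5 - 6*7/2 = 28.5 - 21 = 7.5.
       U_Y = n1*n2 - U_X = 36 - 7.5 = 28.5.
Step 4: Ties are present, so use the tie-corrected normal approximation (with continuity correction) for the p-value.
Step 5: p-value = 0.108695; compare to alpha = 0.1. fail to reject H0.

U_X = 7.5, p = 0.108695, fail to reject H0 at alpha = 0.1.


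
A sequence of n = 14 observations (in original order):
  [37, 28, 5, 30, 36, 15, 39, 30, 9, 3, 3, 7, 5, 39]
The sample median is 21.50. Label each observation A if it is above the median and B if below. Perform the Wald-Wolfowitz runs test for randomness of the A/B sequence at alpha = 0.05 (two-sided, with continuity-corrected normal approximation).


Step 1: Compute median = 21.50; label A = above, B = below.
Labels in order: AABAABAABBBBBA  (n_A = 7, n_B = 7)
Step 2: Count runs R = 7.
Step 3: Under H0 (random ordering), E[R] = 2*n_A*n_B/(n_A+n_B) + 1 = 2*7*7/14 + 1 = 8.0000.
        Var[R] = 2*n_A*n_B*(2*n_A*n_B - n_A - n_B) / ((n_A+n_B)^2 * (n_A+n_B-1)) = 8232/2548 = 3.2308.
        SD[R] = 1.7974.
Step 4: Continuity-corrected z = (R + 0.5 - E[R]) / SD[R] = (7 + 0.5 - 8.0000) / 1.7974 = -0.2782.
Step 5: Two-sided p-value via normal approximation = 2*(1 - Phi(|z|)) = 0.780879.
Step 6: alpha = 0.05. fail to reject H0.

R = 7, z = -0.2782, p = 0.780879, fail to reject H0.


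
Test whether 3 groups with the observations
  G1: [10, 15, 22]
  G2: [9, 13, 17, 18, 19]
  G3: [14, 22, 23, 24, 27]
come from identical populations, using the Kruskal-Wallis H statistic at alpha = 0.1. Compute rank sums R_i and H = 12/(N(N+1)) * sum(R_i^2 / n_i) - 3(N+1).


Step 1: Combine all N = 13 observations and assign midranks.
sorted (value, group, rank): (9,G2,1), (10,G1,2), (13,G2,3), (14,G3,4), (15,G1,5), (17,G2,6), (18,G2,7), (19,G2,8), (22,G1,9.5), (22,G3,9.5), (23,G3,11), (24,G3,12), (27,G3,13)
Step 2: Sum ranks within each group.
R_1 = 16.5 (n_1 = 3)
R_2 = 25 (n_2 = 5)
R_3 = 49.5 (n_3 = 5)
Step 3: H = 12/(N(N+1)) * sum(R_i^2/n_i) - 3(N+1)
     = 12/(13*14) * (16.5^2/3 + 25^2/5 + 49.5^2/5) - 3*14
     = 0.065934 * 705.8 - 42
     = 4.536264.
Step 4: Ties present; correction factor C = 1 - 6/(13^3 - 13) = 0.997253. Corrected H = 4.536264 / 0.997253 = 4.548760.
Step 5: Under H0, H ~ chi^2(2); p-value = 0.102861.
Step 6: alpha = 0.1. fail to reject H0.

H = 4.5488, df = 2, p = 0.102861, fail to reject H0.


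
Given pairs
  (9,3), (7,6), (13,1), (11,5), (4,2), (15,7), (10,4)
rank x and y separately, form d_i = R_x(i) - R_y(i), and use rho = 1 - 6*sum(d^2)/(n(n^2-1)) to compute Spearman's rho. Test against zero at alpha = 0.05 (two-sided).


Step 1: Rank x and y separately (midranks; no ties here).
rank(x): 9->3, 7->2, 13->6, 11->5, 4->1, 15->7, 10->4
rank(y): 3->3, 6->6, 1->1, 5->5, 2->2, 7->7, 4->4
Step 2: d_i = R_x(i) - R_y(i); compute d_i^2.
  (3-3)^2=0, (2-6)^2=16, (6-1)^2=25, (5-5)^2=0, (1-2)^2=1, (7-7)^2=0, (4-4)^2=0
sum(d^2) = 42.
Step 3: rho = 1 - 6*42 / (7*(7^2 - 1)) = 1 - 252/336 = 0.250000.
Step 4: Under H0, t = rho * sqrt((n-2)/(1-rho^2)) = 0.5774 ~ t(5).
Step 5: Two-sided p-value from the t-distribution with 5 df = 0.588724.
Step 6: alpha = 0.05. fail to reject H0.

rho = 0.2500, p = 0.588724, fail to reject H0 at alpha = 0.05.


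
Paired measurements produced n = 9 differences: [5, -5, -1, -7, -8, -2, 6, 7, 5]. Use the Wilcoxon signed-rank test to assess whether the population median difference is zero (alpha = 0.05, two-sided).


Step 1: Drop any zero differences (none here) and take |d_i|.
|d| = [5, 5, 1, 7, 8, 2, 6, 7, 5]
Step 2: Midrank |d_i| (ties get averaged ranks).
ranks: |5|->4, |5|->4, |1|->1, |7|->7.5, |8|->9, |2|->2, |6|->6, |7|->7.5, |5|->4
Step 3: Attach original signs; sum ranks with positive sign and with negative sign.
W+ = 4 + 6 + 7.5 + 4 = 21.5
W- = 4 + 1 + 7.5 + 9 + 2 = 23.5
(Check: W+ + W- = 45 should equal n(n+1)/2 = 45.)
Step 4: Test statistic W = min(W+, W-) = 21.5.
Step 5: Ties in |d|, so use the tie-corrected normal approximation.
        E[W] = n(n+1)/4 = 9*10/4 = 22.5.
        Tie groups: |d|=5 (t=3), |d|=7 (t=2); sum(t^3 - t) = 30.
        Var[W] = n(n+1)(2n+1)/24 - sum(t^3-t)/48 = 1710/24 - 30/48 = 70.625.
        z = (W - E[W]) / sqrt(Var[W]) = (21.5 - 22.5) / 8.4039 = -0.1190.
        Two-sided p = 2*Phi(z) = 0.905281.
Step 6: alpha = 0.05. fail to reject H0.

W+ = 21.5, W- = 23.5, W = min = 21.5, p = 0.905281, fail to reject H0.


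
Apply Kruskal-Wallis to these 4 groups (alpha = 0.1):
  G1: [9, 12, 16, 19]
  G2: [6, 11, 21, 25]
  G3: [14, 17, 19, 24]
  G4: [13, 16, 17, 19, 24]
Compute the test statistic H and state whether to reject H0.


Step 1: Combine all N = 17 observations and assign midranks.
sorted (value, group, rank): (6,G2,1), (9,G1,2), (11,G2,3), (12,G1,4), (13,G4,5), (14,G3,6), (16,G1,7.5), (16,G4,7.5), (17,G3,9.5), (17,G4,9.5), (19,G1,12), (19,G3,12), (19,G4,12), (21,G2,14), (24,G3,15.5), (24,G4,15.5), (25,G2,17)
Step 2: Sum ranks within each group.
R_1 = 25.5 (n_1 = 4)
R_2 = 35 (n_2 = 4)
R_3 = 43 (n_3 = 4)
R_4 = 49.5 (n_4 = 5)
Step 3: H = 12/(N(N+1)) * sum(R_i^2/n_i) - 3(N+1)
     = 12/(17*18) * (25.5^2/4 + 35^2/4 + 43^2/4 + 49.5^2/5) - 3*18
     = 0.039216 * 1421.11 - 54
     = 1.729902.
Step 4: Ties present; correction factor C = 1 - 42/(17^3 - 17) = 0.991422. Corrected H = 1.729902 / 0.991422 = 1.744870.
Step 5: Under H0, H ~ chi^2(3); p-value = 0.627005.
Step 6: alpha = 0.1. fail to reject H0.

H = 1.7449, df = 3, p = 0.627005, fail to reject H0.


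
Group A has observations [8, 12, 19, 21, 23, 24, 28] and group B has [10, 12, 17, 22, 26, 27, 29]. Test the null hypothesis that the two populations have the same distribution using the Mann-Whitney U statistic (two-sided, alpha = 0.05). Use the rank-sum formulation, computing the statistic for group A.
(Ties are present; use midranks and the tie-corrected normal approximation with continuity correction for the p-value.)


Step 1: Combine and sort all 14 observations; assign midranks.
sorted (value, group): (8,X), (10,Y), (12,X), (12,Y), (17,Y), (19,X), (21,X), (22,Y), (23,X), (24,X), (26,Y), (27,Y), (28,X), (29,Y)
ranks: 8->1, 10->2, 12->3.5, 12->3.5, 17->5, 19->6, 21->7, 22->8, 23->9, 24->10, 26->11, 27->12, 28->13, 29->14
Step 2: Rank sum for X: R1 = 1 + 3.5 + 6 + 7 + 9 + 10 + 13 = 49.5.
Step 3: U_X = R1 - n1(n1+1)/2 = 49.5 - 7*8/2 = 49.5 - 28 = 21.5.
       U_Y = n1*n2 - U_X = 49 - 21.5 = 27.5.
Step 4: Ties are present, so use the tie-corrected normal approximation (with continuity correction) for the p-value.
Step 5: p-value = 0.749128; compare to alpha = 0.05. fail to reject H0.

U_X = 21.5, p = 0.749128, fail to reject H0 at alpha = 0.05.


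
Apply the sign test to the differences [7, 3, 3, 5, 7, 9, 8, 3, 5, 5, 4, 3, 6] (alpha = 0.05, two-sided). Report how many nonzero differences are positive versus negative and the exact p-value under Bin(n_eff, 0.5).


Step 1: Discard zero differences. Original n = 13; n_eff = number of nonzero differences = 13.
Nonzero differences (with sign): +7, +3, +3, +5, +7, +9, +8, +3, +5, +5, +4, +3, +6
Step 2: Count signs: positive = 13, negative = 0.
Step 3: Under H0: P(positive) = 0.5, so the number of positives S ~ Bin(13, 0.5).
Step 4: Two-sided exact p-value = sum of Bin(13,0.5) probabilities at or below the observed probability = 0.000244.
Step 5: alpha = 0.05. reject H0.

n_eff = 13, pos = 13, neg = 0, p = 0.000244, reject H0.


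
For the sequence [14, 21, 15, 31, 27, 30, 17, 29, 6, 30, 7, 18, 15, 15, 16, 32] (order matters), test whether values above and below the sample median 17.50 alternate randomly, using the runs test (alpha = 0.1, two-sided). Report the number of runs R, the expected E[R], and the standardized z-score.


Step 1: Compute median = 17.50; label A = above, B = below.
Labels in order: BABAAABABABABBBA  (n_A = 8, n_B = 8)
Step 2: Count runs R = 12.
Step 3: Under H0 (random ordering), E[R] = 2*n_A*n_B/(n_A+n_B) + 1 = 2*8*8/16 + 1 = 9.0000.
        Var[R] = 2*n_A*n_B*(2*n_A*n_B - n_A - n_B) / ((n_A+n_B)^2 * (n_A+n_B-1)) = 14336/3840 = 3.7333.
        SD[R] = 1.9322.
Step 4: Continuity-corrected z = (R - 0.5 - E[R]) / SD[R] = (12 - 0.5 - 9.0000) / 1.9322 = 1.2939.
Step 5: Two-sided p-value via normal approximation = 2*(1 - Phi(|z|)) = 0.195709.
Step 6: alpha = 0.1. fail to reject H0.

R = 12, z = 1.2939, p = 0.195709, fail to reject H0.


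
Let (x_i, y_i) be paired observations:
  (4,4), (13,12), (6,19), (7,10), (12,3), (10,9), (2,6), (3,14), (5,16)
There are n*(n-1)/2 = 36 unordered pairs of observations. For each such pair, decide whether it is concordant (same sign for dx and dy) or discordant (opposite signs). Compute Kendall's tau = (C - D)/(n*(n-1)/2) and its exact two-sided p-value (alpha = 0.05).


Step 1: Enumerate the 36 unordered pairs (i,j) with i<j and classify each by sign(x_j-x_i) * sign(y_j-y_i).
  (1,2):dx=+9,dy=+8->C; (1,3):dx=+2,dy=+15->C; (1,4):dx=+3,dy=+6->C; (1,5):dx=+8,dy=-1->D
  (1,6):dx=+6,dy=+5->C; (1,7):dx=-2,dy=+2->D; (1,8):dx=-1,dy=+10->D; (1,9):dx=+1,dy=+12->C
  (2,3):dx=-7,dy=+7->D; (2,4):dx=-6,dy=-2->C; (2,5):dx=-1,dy=-9->C; (2,6):dx=-3,dy=-3->C
  (2,7):dx=-11,dy=-6->C; (2,8):dx=-10,dy=+2->D; (2,9):dx=-8,dy=+4->D; (3,4):dx=+1,dy=-9->D
  (3,5):dx=+6,dy=-16->D; (3,6):dx=+4,dy=-10->D; (3,7):dx=-4,dy=-13->C; (3,8):dx=-3,dy=-5->C
  (3,9):dx=-1,dy=-3->C; (4,5):dx=+5,dy=-7->D; (4,6):dx=+3,dy=-1->D; (4,7):dx=-5,dy=-4->C
  (4,8):dx=-4,dy=+4->D; (4,9):dx=-2,dy=+6->D; (5,6):dx=-2,dy=+6->D; (5,7):dx=-10,dy=+3->D
  (5,8):dx=-9,dy=+11->D; (5,9):dx=-7,dy=+13->D; (6,7):dx=-8,dy=-3->C; (6,8):dx=-7,dy=+5->D
  (6,9):dx=-5,dy=+7->D; (7,8):dx=+1,dy=+8->C; (7,9):dx=+3,dy=+10->C; (8,9):dx=+2,dy=+2->C
Step 2: C = 17, D = 19, total pairs = 36.
Step 3: tau = (C - D)/(n(n-1)/2) = (17 - 19)/36 = -0.055556.
Step 4: Exact two-sided p-value (enumerate n! = 362880 permutations of y under H0): p = 0.919455.
Step 5: alpha = 0.05. fail to reject H0.

tau_b = -0.0556 (C=17, D=19), p = 0.919455, fail to reject H0.


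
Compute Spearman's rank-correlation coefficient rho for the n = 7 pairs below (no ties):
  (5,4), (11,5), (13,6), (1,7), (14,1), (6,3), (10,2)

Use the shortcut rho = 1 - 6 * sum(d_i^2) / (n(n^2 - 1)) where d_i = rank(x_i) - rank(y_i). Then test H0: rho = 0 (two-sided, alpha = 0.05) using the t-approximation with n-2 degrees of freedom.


Step 1: Rank x and y separately (midranks; no ties here).
rank(x): 5->2, 11->5, 13->6, 1->1, 14->7, 6->3, 10->4
rank(y): 4->4, 5->5, 6->6, 7->7, 1->1, 3->3, 2->2
Step 2: d_i = R_x(i) - R_y(i); compute d_i^2.
  (2-4)^2=4, (5-5)^2=0, (6-6)^2=0, (1-7)^2=36, (7-1)^2=36, (3-3)^2=0, (4-2)^2=4
sum(d^2) = 80.
Step 3: rho = 1 - 6*80 / (7*(7^2 - 1)) = 1 - 480/336 = -0.428571.
Step 4: Under H0, t = rho * sqrt((n-2)/(1-rho^2)) = -1.0607 ~ t(5).
Step 5: Two-sided p-value from the t-distribution with 5 df = 0.337368.
Step 6: alpha = 0.05. fail to reject H0.

rho = -0.4286, p = 0.337368, fail to reject H0 at alpha = 0.05.


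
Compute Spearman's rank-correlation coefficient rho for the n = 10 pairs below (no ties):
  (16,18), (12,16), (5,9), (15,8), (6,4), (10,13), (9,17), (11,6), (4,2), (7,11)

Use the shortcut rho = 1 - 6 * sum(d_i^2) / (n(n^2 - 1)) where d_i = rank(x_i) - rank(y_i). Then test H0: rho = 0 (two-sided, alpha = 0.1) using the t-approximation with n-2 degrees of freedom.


Step 1: Rank x and y separately (midranks; no ties here).
rank(x): 16->10, 12->8, 5->2, 15->9, 6->3, 10->6, 9->5, 11->7, 4->1, 7->4
rank(y): 18->10, 16->8, 9->5, 8->4, 4->2, 13->7, 17->9, 6->3, 2->1, 11->6
Step 2: d_i = R_x(i) - R_y(i); compute d_i^2.
  (10-10)^2=0, (8-8)^2=0, (2-5)^2=9, (9-4)^2=25, (3-2)^2=1, (6-7)^2=1, (5-9)^2=16, (7-3)^2=16, (1-1)^2=0, (4-6)^2=4
sum(d^2) = 72.
Step 3: rho = 1 - 6*72 / (10*(10^2 - 1)) = 1 - 432/990 = 0.563636.
Step 4: Under H0, t = rho * sqrt((n-2)/(1-rho^2)) = 1.9300 ~ t(8).
Step 5: Two-sided p-value from the t-distribution with 8 df = 0.089724.
Step 6: alpha = 0.1. reject H0.

rho = 0.5636, p = 0.089724, reject H0 at alpha = 0.1.


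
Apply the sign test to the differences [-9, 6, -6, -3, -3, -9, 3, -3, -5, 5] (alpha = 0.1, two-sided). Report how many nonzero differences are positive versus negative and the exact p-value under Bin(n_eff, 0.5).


Step 1: Discard zero differences. Original n = 10; n_eff = number of nonzero differences = 10.
Nonzero differences (with sign): -9, +6, -6, -3, -3, -9, +3, -3, -5, +5
Step 2: Count signs: positive = 3, negative = 7.
Step 3: Under H0: P(positive) = 0.5, so the number of positives S ~ Bin(10, 0.5).
Step 4: Two-sided exact p-value = sum of Bin(10,0.5) probabilities at or below the observed probability = 0.343750.
Step 5: alpha = 0.1. fail to reject H0.

n_eff = 10, pos = 3, neg = 7, p = 0.343750, fail to reject H0.


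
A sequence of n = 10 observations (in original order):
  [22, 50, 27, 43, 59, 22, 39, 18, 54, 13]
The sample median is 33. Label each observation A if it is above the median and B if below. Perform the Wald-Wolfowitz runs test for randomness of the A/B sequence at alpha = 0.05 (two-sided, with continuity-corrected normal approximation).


Step 1: Compute median = 33; label A = above, B = below.
Labels in order: BABAABABAB  (n_A = 5, n_B = 5)
Step 2: Count runs R = 9.
Step 3: Under H0 (random ordering), E[R] = 2*n_A*n_B/(n_A+n_B) + 1 = 2*5*5/10 + 1 = 6.0000.
        Var[R] = 2*n_A*n_B*(2*n_A*n_B - n_A - n_B) / ((n_A+n_B)^2 * (n_A+n_B-1)) = 2000/900 = 2.2222.
        SD[R] = 1.4907.
Step 4: Continuity-corrected z = (R - 0.5 - E[R]) / SD[R] = (9 - 0.5 - 6.0000) / 1.4907 = 1.6771.
Step 5: Two-sided p-value via normal approximation = 2*(1 - Phi(|z|)) = 0.093533.
Step 6: alpha = 0.05. fail to reject H0.

R = 9, z = 1.6771, p = 0.093533, fail to reject H0.


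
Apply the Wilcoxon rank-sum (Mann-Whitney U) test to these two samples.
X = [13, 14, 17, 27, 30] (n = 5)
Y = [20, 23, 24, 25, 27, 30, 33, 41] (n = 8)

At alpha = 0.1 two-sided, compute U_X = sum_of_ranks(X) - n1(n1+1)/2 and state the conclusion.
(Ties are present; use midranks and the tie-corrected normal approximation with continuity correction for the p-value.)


Step 1: Combine and sort all 13 observations; assign midranks.
sorted (value, group): (13,X), (14,X), (17,X), (20,Y), (23,Y), (24,Y), (25,Y), (27,X), (27,Y), (30,X), (30,Y), (33,Y), (41,Y)
ranks: 13->1, 14->2, 17->3, 20->4, 23->5, 24->6, 25->7, 27->8.5, 27->8.5, 30->10.5, 30->10.5, 33->12, 41->13
Step 2: Rank sum for X: R1 = 1 + 2 + 3 + 8.5 + 10.5 = 25.
Step 3: U_X = R1 - n1(n1+1)/2 = 25 - 5*6/2 = 25 - 15 = 10.
       U_Y = n1*n2 - U_X = 40 - 10 = 30.
Step 4: Ties are present, so use the tie-corrected normal approximation (with continuity correction) for the p-value.
Step 5: p-value = 0.163169; compare to alpha = 0.1. fail to reject H0.

U_X = 10, p = 0.163169, fail to reject H0 at alpha = 0.1.


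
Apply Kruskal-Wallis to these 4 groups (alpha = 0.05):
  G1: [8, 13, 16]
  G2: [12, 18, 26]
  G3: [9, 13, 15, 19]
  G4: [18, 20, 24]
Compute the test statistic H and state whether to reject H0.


Step 1: Combine all N = 13 observations and assign midranks.
sorted (value, group, rank): (8,G1,1), (9,G3,2), (12,G2,3), (13,G1,4.5), (13,G3,4.5), (15,G3,6), (16,G1,7), (18,G2,8.5), (18,G4,8.5), (19,G3,10), (20,G4,11), (24,G4,12), (26,G2,13)
Step 2: Sum ranks within each group.
R_1 = 12.5 (n_1 = 3)
R_2 = 24.5 (n_2 = 3)
R_3 = 22.5 (n_3 = 4)
R_4 = 31.5 (n_4 = 3)
Step 3: H = 12/(N(N+1)) * sum(R_i^2/n_i) - 3(N+1)
     = 12/(13*14) * (12.5^2/3 + 24.5^2/3 + 22.5^2/4 + 31.5^2/3) - 3*14
     = 0.065934 * 709.479 - 42
     = 4.778846.
Step 4: Ties present; correction factor C = 1 - 12/(13^3 - 13) = 0.994505. Corrected H = 4.778846 / 0.994505 = 4.805249.
Step 5: Under H0, H ~ chi^2(3); p-value = 0.186626.
Step 6: alpha = 0.05. fail to reject H0.

H = 4.8052, df = 3, p = 0.186626, fail to reject H0.


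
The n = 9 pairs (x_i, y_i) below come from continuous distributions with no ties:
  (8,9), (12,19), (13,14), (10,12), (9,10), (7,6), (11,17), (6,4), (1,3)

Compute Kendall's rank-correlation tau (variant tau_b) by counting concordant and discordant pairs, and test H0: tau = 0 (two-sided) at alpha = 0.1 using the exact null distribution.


Step 1: Enumerate the 36 unordered pairs (i,j) with i<j and classify each by sign(x_j-x_i) * sign(y_j-y_i).
  (1,2):dx=+4,dy=+10->C; (1,3):dx=+5,dy=+5->C; (1,4):dx=+2,dy=+3->C; (1,5):dx=+1,dy=+1->C
  (1,6):dx=-1,dy=-3->C; (1,7):dx=+3,dy=+8->C; (1,8):dx=-2,dy=-5->C; (1,9):dx=-7,dy=-6->C
  (2,3):dx=+1,dy=-5->D; (2,4):dx=-2,dy=-7->C; (2,5):dx=-3,dy=-9->C; (2,6):dx=-5,dy=-13->C
  (2,7):dx=-1,dy=-2->C; (2,8):dx=-6,dy=-15->C; (2,9):dx=-11,dy=-16->C; (3,4):dx=-3,dy=-2->C
  (3,5):dx=-4,dy=-4->C; (3,6):dx=-6,dy=-8->C; (3,7):dx=-2,dy=+3->D; (3,8):dx=-7,dy=-10->C
  (3,9):dx=-12,dy=-11->C; (4,5):dx=-1,dy=-2->C; (4,6):dx=-3,dy=-6->C; (4,7):dx=+1,dy=+5->C
  (4,8):dx=-4,dy=-8->C; (4,9):dx=-9,dy=-9->C; (5,6):dx=-2,dy=-4->C; (5,7):dx=+2,dy=+7->C
  (5,8):dx=-3,dy=-6->C; (5,9):dx=-8,dy=-7->C; (6,7):dx=+4,dy=+11->C; (6,8):dx=-1,dy=-2->C
  (6,9):dx=-6,dy=-3->C; (7,8):dx=-5,dy=-13->C; (7,9):dx=-10,dy=-14->C; (8,9):dx=-5,dy=-1->C
Step 2: C = 34, D = 2, total pairs = 36.
Step 3: tau = (C - D)/(n(n-1)/2) = (34 - 2)/36 = 0.888889.
Step 4: Exact two-sided p-value (enumerate n! = 362880 permutations of y under H0): p = 0.000243.
Step 5: alpha = 0.1. reject H0.

tau_b = 0.8889 (C=34, D=2), p = 0.000243, reject H0.


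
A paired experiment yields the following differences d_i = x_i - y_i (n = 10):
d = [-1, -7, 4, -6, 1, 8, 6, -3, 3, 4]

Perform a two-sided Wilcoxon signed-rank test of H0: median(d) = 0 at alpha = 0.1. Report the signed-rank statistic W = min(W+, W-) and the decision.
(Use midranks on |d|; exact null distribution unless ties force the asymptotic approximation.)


Step 1: Drop any zero differences (none here) and take |d_i|.
|d| = [1, 7, 4, 6, 1, 8, 6, 3, 3, 4]
Step 2: Midrank |d_i| (ties get averaged ranks).
ranks: |1|->1.5, |7|->9, |4|->5.5, |6|->7.5, |1|->1.5, |8|->10, |6|->7.5, |3|->3.5, |3|->3.5, |4|->5.5
Step 3: Attach original signs; sum ranks with positive sign and with negative sign.
W+ = 5.5 + 1.5 + 10 + 7.5 + 3.5 + 5.5 = 33.5
W- = 1.5 + 9 + 7.5 + 3.5 = 21.5
(Check: W+ + W- = 55 should equal n(n+1)/2 = 55.)
Step 4: Test statistic W = min(W+, W-) = 21.5.
Step 5: Ties in |d|, so use the tie-corrected normal approximation.
        E[W] = n(n+1)/4 = 10*11/4 = 27.5.
        Tie groups: |d|=1 (t=2), |d|=3 (t=2), |d|=4 (t=2), |d|=6 (t=2); sum(t^3 - t) = 24.
        Var[W] = n(n+1)(2n+1)/24 - sum(t^3-t)/48 = 2310/24 - 24/48 = 95.75.
        z = (W - E[W]) / sqrt(Var[W]) = (21.5 - 27.5) / 9.7852 = -0.6132.
        Two-sided p = 2*Phi(z) = 0.539763.
Step 6: alpha = 0.1. fail to reject H0.

W+ = 33.5, W- = 21.5, W = min = 21.5, p = 0.539763, fail to reject H0.


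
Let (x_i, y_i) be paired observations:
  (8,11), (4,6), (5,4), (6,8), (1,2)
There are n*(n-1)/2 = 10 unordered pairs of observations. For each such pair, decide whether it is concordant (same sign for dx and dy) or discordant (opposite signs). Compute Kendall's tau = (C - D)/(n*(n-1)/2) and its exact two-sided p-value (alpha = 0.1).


Step 1: Enumerate the 10 unordered pairs (i,j) with i<j and classify each by sign(x_j-x_i) * sign(y_j-y_i).
  (1,2):dx=-4,dy=-5->C; (1,3):dx=-3,dy=-7->C; (1,4):dx=-2,dy=-3->C; (1,5):dx=-7,dy=-9->C
  (2,3):dx=+1,dy=-2->D; (2,4):dx=+2,dy=+2->C; (2,5):dx=-3,dy=-4->C; (3,4):dx=+1,dy=+4->C
  (3,5):dx=-4,dy=-2->C; (4,5):dx=-5,dy=-6->C
Step 2: C = 9, D = 1, total pairs = 10.
Step 3: tau = (C - D)/(n(n-1)/2) = (9 - 1)/10 = 0.800000.
Step 4: Exact two-sided p-value (enumerate n! = 120 permutations of y under H0): p = 0.083333.
Step 5: alpha = 0.1. reject H0.

tau_b = 0.8000 (C=9, D=1), p = 0.083333, reject H0.


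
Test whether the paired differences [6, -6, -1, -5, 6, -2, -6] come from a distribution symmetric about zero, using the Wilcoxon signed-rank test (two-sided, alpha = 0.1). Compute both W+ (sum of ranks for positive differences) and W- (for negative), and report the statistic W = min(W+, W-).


Step 1: Drop any zero differences (none here) and take |d_i|.
|d| = [6, 6, 1, 5, 6, 2, 6]
Step 2: Midrank |d_i| (ties get averaged ranks).
ranks: |6|->5.5, |6|->5.5, |1|->1, |5|->3, |6|->5.5, |2|->2, |6|->5.5
Step 3: Attach original signs; sum ranks with positive sign and with negative sign.
W+ = 5.5 + 5.5 = 11
W- = 5.5 + 1 + 3 + 2 + 5.5 = 17
(Check: W+ + W- = 28 should equal n(n+1)/2 = 28.)
Step 4: Test statistic W = min(W+, W-) = 11.
Step 5: Ties in |d|, so use the tie-corrected normal approximation.
        E[W] = n(n+1)/4 = 7*8/4 = 14.
        Tie groups: |d|=6 (t=4); sum(t^3 - t) = 60.
        Var[W] = n(n+1)(2n+1)/24 - sum(t^3-t)/48 = 840/24 - 60/48 = 33.75.
        z = (W - E[W]) / sqrt(Var[W]) = (11 - 14) / 5.8095 = -0.5164.
        Two-sided p = 2*Phi(z) = 0.605577.
Step 6: alpha = 0.1. fail to reject H0.

W+ = 11, W- = 17, W = min = 11, p = 0.605577, fail to reject H0.


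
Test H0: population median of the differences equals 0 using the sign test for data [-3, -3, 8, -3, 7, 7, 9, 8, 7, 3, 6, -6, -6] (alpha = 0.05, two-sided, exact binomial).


Step 1: Discard zero differences. Original n = 13; n_eff = number of nonzero differences = 13.
Nonzero differences (with sign): -3, -3, +8, -3, +7, +7, +9, +8, +7, +3, +6, -6, -6
Step 2: Count signs: positive = 8, negative = 5.
Step 3: Under H0: P(positive) = 0.5, so the number of positives S ~ Bin(13, 0.5).
Step 4: Two-sided exact p-value = sum of Bin(13,0.5) probabilities at or below the observed probability = 0.581055.
Step 5: alpha = 0.05. fail to reject H0.

n_eff = 13, pos = 8, neg = 5, p = 0.581055, fail to reject H0.


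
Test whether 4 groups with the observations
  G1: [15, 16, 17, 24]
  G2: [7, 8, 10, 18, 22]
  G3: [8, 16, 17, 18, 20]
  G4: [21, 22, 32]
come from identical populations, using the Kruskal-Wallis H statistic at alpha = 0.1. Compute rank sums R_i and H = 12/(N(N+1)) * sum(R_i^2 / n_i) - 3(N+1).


Step 1: Combine all N = 17 observations and assign midranks.
sorted (value, group, rank): (7,G2,1), (8,G2,2.5), (8,G3,2.5), (10,G2,4), (15,G1,5), (16,G1,6.5), (16,G3,6.5), (17,G1,8.5), (17,G3,8.5), (18,G2,10.5), (18,G3,10.5), (20,G3,12), (21,G4,13), (22,G2,14.5), (22,G4,14.5), (24,G1,16), (32,G4,17)
Step 2: Sum ranks within each group.
R_1 = 36 (n_1 = 4)
R_2 = 32.5 (n_2 = 5)
R_3 = 40 (n_3 = 5)
R_4 = 44.5 (n_4 = 3)
Step 3: H = 12/(N(N+1)) * sum(R_i^2/n_i) - 3(N+1)
     = 12/(17*18) * (36^2/4 + 32.5^2/5 + 40^2/5 + 44.5^2/3) - 3*18
     = 0.039216 * 1515.33 - 54
     = 5.424837.
Step 4: Ties present; correction factor C = 1 - 30/(17^3 - 17) = 0.993873. Corrected H = 5.424837 / 0.993873 = 5.458282.
Step 5: Under H0, H ~ chi^2(3); p-value = 0.141155.
Step 6: alpha = 0.1. fail to reject H0.

H = 5.4583, df = 3, p = 0.141155, fail to reject H0.
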